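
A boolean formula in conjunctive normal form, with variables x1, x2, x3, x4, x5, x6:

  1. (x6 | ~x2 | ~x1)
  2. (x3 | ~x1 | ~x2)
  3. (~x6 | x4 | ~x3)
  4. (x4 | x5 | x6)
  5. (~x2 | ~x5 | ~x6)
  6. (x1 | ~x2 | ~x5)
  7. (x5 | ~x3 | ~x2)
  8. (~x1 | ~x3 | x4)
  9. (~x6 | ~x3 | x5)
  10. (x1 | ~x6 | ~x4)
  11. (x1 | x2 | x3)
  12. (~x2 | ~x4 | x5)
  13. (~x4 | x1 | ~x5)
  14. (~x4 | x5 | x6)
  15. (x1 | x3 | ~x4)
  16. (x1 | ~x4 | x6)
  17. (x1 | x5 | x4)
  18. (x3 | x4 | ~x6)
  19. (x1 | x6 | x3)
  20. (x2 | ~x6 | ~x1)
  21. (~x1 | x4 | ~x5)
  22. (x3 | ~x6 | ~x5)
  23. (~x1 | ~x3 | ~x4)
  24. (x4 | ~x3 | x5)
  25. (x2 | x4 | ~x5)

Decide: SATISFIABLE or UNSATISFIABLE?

SATISFIABLE

Branch on x1: take x1 = True.
Set x2 = False and propagate.
  then x6 is forced to False.
Try x3 = False.
For the remaining variables, x4 = True, x5 = True works.
So x1 = True  x2 = False  x3 = False  x4 = True  x5 = True  x6 = False is a satisfying assignment.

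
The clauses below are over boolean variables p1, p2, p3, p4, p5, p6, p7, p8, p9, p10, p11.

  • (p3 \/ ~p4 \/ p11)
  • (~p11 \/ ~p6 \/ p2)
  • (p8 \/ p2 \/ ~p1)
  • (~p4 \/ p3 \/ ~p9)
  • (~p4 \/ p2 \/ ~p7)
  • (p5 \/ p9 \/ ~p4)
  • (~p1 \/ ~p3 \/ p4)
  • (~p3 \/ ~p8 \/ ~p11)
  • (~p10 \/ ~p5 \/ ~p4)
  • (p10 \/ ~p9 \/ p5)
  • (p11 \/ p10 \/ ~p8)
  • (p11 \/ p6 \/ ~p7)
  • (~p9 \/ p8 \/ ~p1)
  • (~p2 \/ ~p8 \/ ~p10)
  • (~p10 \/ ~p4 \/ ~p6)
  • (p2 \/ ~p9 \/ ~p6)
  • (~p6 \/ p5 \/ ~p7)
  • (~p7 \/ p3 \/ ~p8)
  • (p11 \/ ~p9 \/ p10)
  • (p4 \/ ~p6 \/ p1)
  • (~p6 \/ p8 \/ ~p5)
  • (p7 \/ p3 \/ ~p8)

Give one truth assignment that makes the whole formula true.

p1 = False, p2 = True, p3 = True, p4 = False, p5 = True, p6 = False, p7 = True, p8 = False, p9 = True, p10 = True, p11 = True

Check each clause:
  1. (~p4 \/ p3 \/ p11) — p3 is true.
  2. (~p6 \/ ~p11 \/ p2) — p2 is true.
  3. (p2 \/ p8 \/ ~p1) — p2 is true.
  4. (~p9 \/ ~p4 \/ p3) — p3 is true.
  5. (~p4 \/ p2 \/ ~p7) — p2 is true.
  6. (p5 \/ p9 \/ ~p4) — p9 is true.
  7. (~p3 \/ ~p1 \/ p4) — ~p1 is true.
  8. (~p8 \/ ~p11 \/ ~p3) — ~p8 is true.
  9. (~p4 \/ ~p10 \/ ~p5) — ~p4 is true.
  10. (p10 \/ ~p9 \/ p5) — p10 is true.
  11. (~p8 \/ p10 \/ p11) — ~p8 is true.
  12. (p11 \/ p6 \/ ~p7) — p11 is true.
  13. (~p1 \/ p8 \/ ~p9) — ~p1 is true.
  14. (~p10 \/ ~p2 \/ ~p8) — ~p8 is true.
  15. (~p10 \/ ~p4 \/ ~p6) — ~p6 is true.
  16. (p2 \/ ~p6 \/ ~p9) — p2 is true.
  17. (~p6 \/ ~p7 \/ p5) — ~p6 is true.
  18. (~p7 \/ p3 \/ ~p8) — ~p8 is true.
  19. (p11 \/ ~p9 \/ p10) — p10 is true.
  20. (p1 \/ p4 \/ ~p6) — ~p6 is true.
  21. (~p5 \/ p8 \/ ~p6) — ~p6 is true.
  22. (p7 \/ ~p8 \/ p3) — ~p8 is true.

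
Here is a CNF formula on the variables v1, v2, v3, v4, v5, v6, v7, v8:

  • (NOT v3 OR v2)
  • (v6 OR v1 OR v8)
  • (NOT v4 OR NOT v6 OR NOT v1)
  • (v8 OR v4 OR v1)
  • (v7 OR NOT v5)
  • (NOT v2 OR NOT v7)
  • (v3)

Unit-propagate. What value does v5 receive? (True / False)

Unit clause (v3) sets v3 = True.
(NOT v3 OR v2) with v3 = True leaves only v2, so v2 = True.
(NOT v2 OR NOT v7): since v2 = True, the clause reduces to (NOT v7). v7 = False.
(NOT v5 OR v7) with v7 = False leaves only NOT v5, so v5 = False.

False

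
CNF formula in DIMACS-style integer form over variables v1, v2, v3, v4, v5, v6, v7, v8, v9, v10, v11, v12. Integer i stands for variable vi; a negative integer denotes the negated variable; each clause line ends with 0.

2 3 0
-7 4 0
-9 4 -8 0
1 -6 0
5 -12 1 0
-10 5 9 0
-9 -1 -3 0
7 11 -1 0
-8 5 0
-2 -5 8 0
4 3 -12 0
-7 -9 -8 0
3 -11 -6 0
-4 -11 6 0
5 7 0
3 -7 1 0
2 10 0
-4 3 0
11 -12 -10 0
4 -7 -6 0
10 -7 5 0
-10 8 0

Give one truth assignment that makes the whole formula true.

v1=T, v2=F, v3=T, v4=F, v5=T, v6=F, v7=F, v8=T, v9=F, v10=T, v11=T, v12=T

Check each clause:
  1. (v2 \/ v3) — v3 is true.
  2. (~v7 \/ v4) — ~v7 is true.
  3. (~v9 \/ v4 \/ ~v8) — ~v9 is true.
  4. (v1 \/ ~v6) — v1 is true.
  5. (v1 \/ ~v12 \/ v5) — v1 is true.
  6. (v5 \/ v9 \/ ~v10) — v5 is true.
  7. (~v3 \/ ~v9 \/ ~v1) — ~v9 is true.
  8. (~v1 \/ v11 \/ v7) — v11 is true.
  9. (v5 \/ ~v8) — v5 is true.
  10. (~v5 \/ ~v2 \/ v8) — v8 is true.
  11. (v3 \/ v4 \/ ~v12) — v3 is true.
  12. (~v8 \/ ~v7 \/ ~v9) — ~v7 is true.
  13. (~v6 \/ v3 \/ ~v11) — ~v6 is true.
  14. (~v4 \/ ~v11 \/ v6) — ~v4 is true.
  15. (v7 \/ v5) — v5 is true.
  16. (v3 \/ ~v7 \/ v1) — v1 is true.
  17. (v10 \/ v2) — v10 is true.
  18. (~v4 \/ v3) — v3 is true.
  19. (~v12 \/ ~v10 \/ v11) — v11 is true.
  20. (~v6 \/ ~v7 \/ v4) — ~v7 is true.
  21. (~v7 \/ v10 \/ v5) — ~v7 is true.
  22. (v8 \/ ~v10) — v8 is true.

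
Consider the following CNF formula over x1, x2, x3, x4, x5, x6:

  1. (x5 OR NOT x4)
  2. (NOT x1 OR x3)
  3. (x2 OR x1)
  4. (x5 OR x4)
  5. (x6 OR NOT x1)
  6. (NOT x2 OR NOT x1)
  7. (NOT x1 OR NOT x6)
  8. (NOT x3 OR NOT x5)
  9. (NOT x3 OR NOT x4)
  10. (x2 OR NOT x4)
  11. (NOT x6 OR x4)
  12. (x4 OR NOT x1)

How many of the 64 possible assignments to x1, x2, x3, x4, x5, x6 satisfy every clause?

The models are:
  x1=F x2=T x3=F x4=F x5=T x6=F
  x1=F x2=T x3=F x4=T x5=T x6=F
  x1=F x2=T x3=F x4=T x5=T x6=T
Count: 3.

3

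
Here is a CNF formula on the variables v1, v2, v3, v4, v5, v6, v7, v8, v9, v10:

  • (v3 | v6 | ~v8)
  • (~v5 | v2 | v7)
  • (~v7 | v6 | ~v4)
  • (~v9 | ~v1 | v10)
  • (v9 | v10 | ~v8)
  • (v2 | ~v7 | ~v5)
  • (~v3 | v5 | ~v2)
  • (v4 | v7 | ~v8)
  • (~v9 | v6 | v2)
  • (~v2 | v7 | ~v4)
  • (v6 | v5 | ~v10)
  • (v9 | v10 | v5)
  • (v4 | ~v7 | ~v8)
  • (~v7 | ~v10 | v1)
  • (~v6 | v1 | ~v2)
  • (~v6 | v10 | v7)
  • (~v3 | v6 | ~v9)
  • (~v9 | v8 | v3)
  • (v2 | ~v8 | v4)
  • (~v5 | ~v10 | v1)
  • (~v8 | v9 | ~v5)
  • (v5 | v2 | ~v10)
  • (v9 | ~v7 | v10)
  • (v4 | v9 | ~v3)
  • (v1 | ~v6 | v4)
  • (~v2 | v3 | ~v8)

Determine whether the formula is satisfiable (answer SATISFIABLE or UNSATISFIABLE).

SATISFIABLE

Set v1 = True and propagate.
The remaining clauses are satisfied by v2 = True, v3 = False, v4 = False, v5 = True, v6 = False, v7 = False, v8 = False, v9 = False, v10 = False.
So v1 = 1, v2 = 1, v3 = 0, v4 = 0, v5 = 1, v6 = 0, v7 = 0, v8 = 0, v9 = 0, v10 = 0 is a satisfying assignment.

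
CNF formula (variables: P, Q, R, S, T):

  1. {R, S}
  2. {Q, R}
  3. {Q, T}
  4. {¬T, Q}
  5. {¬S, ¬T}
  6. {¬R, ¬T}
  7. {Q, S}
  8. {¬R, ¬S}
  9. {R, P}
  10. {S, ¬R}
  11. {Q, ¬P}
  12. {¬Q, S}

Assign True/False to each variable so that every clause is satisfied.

Branch on P: take P = True.
  then Q is forced to True.
  then S is forced to True.
  then T is forced to False.
  then R is forced to False.

P=T, Q=T, R=F, S=T, T=F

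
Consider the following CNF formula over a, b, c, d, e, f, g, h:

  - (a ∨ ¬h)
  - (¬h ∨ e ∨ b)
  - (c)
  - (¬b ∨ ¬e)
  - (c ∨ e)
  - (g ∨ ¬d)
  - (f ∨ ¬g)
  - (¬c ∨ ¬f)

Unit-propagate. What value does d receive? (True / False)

(c) is a unit clause: c = True.
In (¬f ∨ ¬c), ¬c is now false; ¬f must hold, so f = False.
In (f ∨ ¬g), f is now false; ¬g must hold, so g = False.
(g ∨ ¬d): since g = False, the clause reduces to (¬d). d = False.

False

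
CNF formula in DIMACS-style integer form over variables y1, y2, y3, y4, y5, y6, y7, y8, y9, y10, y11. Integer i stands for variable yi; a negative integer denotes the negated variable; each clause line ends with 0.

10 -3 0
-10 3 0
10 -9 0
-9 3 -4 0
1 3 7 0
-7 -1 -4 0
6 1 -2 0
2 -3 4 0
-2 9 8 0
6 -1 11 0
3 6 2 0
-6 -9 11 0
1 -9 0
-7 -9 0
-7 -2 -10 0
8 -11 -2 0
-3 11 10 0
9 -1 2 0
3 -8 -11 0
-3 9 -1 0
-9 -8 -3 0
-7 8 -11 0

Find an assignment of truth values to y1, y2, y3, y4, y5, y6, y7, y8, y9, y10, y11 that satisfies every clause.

y1=F  y2=F  y3=T  y4=T  y5=T  y6=F  y7=F  y8=F  y9=F  y10=T  y11=F

Try y1 = False.
  then y9 is forced to False.
Set y2 = False and propagate.
Set y3 = True and propagate.
  then y10 is forced to True.
  then y4 is forced to True.
The remaining clauses are satisfied by y5 = True, y6 = False, y7 = False, y8 = False, y11 = False.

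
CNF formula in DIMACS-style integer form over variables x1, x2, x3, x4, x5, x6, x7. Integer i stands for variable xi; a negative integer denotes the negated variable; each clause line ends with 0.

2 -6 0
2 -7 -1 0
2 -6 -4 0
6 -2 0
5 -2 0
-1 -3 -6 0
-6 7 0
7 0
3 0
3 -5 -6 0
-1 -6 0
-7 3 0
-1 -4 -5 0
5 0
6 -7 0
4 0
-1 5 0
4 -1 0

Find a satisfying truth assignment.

Unit propagation: (x7) forces x7 = True.
The clause (x3) is unit: x3 must be True.
The clause (x5) is unit: x5 must be True.
Unit propagation: (x6) forces x6 = True.
Unit propagation: (x2) forces x2 = True.
(¬x1) is a unit clause, so x1 = False.
The clause (x4) is unit: x4 must be True.

x1 = F, x2 = T, x3 = T, x4 = T, x5 = T, x6 = T, x7 = T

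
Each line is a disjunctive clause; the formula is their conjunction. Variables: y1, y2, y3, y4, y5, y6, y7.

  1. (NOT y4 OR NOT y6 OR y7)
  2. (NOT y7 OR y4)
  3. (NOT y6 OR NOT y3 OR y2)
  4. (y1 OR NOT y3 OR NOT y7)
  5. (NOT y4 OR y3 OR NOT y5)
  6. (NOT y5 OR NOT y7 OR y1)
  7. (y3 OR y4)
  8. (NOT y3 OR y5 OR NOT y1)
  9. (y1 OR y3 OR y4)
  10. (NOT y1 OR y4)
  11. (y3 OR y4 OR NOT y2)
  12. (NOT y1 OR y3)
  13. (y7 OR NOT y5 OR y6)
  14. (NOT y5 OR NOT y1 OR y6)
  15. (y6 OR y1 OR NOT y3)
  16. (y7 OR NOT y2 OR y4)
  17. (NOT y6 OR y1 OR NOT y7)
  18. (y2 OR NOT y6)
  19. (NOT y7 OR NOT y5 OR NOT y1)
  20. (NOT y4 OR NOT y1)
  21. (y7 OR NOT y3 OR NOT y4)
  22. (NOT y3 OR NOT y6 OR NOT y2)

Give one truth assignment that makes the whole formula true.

y1=F, y2=T, y3=F, y4=T, y5=F, y6=F, y7=T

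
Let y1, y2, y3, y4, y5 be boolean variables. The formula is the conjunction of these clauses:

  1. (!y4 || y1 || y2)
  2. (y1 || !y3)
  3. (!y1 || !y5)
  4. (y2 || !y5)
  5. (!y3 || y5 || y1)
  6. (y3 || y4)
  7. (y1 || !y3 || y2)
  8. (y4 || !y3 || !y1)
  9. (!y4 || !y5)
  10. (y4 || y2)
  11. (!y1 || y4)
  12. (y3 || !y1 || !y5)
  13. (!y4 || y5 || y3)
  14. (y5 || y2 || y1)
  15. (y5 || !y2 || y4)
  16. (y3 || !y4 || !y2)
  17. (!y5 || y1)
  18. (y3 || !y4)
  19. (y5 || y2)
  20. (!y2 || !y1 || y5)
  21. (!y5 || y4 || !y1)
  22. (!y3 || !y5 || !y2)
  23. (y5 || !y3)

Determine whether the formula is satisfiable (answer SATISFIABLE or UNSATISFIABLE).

UNSATISFIABLE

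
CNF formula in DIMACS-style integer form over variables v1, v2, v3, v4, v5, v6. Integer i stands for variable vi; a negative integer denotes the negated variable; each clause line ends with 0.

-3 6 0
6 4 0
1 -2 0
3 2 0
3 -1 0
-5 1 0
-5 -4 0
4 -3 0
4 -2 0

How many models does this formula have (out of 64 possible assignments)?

3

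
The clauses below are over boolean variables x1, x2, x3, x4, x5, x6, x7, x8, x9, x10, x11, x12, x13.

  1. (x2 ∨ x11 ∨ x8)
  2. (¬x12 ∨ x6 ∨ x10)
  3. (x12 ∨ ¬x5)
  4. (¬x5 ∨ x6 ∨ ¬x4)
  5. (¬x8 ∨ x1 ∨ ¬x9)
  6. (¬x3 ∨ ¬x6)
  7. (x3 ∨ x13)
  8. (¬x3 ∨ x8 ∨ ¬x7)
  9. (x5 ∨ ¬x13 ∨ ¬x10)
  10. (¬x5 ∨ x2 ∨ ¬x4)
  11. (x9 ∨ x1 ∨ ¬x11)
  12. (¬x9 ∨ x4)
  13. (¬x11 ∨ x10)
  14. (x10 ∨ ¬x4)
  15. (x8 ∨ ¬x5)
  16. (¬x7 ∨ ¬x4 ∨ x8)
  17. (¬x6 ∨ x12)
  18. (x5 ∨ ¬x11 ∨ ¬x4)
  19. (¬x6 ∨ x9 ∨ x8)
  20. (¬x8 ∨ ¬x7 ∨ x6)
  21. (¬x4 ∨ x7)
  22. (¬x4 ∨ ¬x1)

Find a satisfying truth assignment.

Pure literal: x2 appears only positively; assign x2 = True.
Branch on x1: take x1 = False.
The remaining clauses are satisfied by x3 = False, x4 = False, x5 = False, x6 = True, x7 = False, x8 = True, x9 = False, x10 = False, x11 = False, x12 = True, x13 = True.

x1=0, x2=1, x3=0, x4=0, x5=0, x6=1, x7=0, x8=1, x9=0, x10=0, x11=0, x12=1, x13=1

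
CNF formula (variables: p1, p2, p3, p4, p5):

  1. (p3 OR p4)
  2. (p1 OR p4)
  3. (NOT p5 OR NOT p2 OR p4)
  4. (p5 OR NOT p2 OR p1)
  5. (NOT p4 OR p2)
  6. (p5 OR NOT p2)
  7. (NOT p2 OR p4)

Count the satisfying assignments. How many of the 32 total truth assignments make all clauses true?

6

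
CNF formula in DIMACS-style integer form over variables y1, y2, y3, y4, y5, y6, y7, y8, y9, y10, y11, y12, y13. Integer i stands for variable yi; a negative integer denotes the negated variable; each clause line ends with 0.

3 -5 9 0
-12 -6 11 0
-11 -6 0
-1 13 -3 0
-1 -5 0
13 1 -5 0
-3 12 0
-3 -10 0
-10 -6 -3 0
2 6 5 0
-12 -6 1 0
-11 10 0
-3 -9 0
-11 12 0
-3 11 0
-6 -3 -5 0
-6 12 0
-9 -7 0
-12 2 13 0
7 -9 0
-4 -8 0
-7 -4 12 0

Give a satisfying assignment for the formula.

y1 = True, y2 = True, y3 = False, y4 = True, y5 = False, y6 = False, y7 = True, y8 = False, y9 = False, y10 = True, y11 = True, y12 = True, y13 = False

Pure literal: y2 appears only positively; assign y2 = True.
y8 occurs only negated in the remaining clauses — set y8 = False.
Try y1 = True.
  then y5 is forced to False.
Set y3 = False and propagate.
The remaining clauses are satisfied by y4 = True, y6 = False, y7 = True, y9 = False, y10 = True, y11 = True, y12 = True, y13 = False.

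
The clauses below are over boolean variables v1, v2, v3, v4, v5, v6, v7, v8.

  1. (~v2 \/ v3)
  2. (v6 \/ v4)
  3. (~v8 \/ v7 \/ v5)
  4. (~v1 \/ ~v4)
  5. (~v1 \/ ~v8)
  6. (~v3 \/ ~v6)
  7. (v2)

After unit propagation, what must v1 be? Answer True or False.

False

Unit clause (v2) sets v2 = True.
From (v3 \/ ~v2) and v2 = True: v3 = True.
From (~v6 \/ ~v3) and v3 = True: v6 = False.
(v4 \/ v6) with v6 = False leaves only v4, so v4 = True.
(~v4 \/ ~v1): since v4 = True, the clause reduces to (~v1). v1 = False.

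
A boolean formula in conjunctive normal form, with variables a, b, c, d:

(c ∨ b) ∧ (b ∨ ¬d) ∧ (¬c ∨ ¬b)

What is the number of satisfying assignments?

6

Satisfying assignments:
  a=0 b=0 c=1 d=0
  a=0 b=1 c=0 d=0
  a=0 b=1 c=0 d=1
  a=1 b=0 c=1 d=0
  a=1 b=1 c=0 d=0
  a=1 b=1 c=0 d=1
That's 6 in total.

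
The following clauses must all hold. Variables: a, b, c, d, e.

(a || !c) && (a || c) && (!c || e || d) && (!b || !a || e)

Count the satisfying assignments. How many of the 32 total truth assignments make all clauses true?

11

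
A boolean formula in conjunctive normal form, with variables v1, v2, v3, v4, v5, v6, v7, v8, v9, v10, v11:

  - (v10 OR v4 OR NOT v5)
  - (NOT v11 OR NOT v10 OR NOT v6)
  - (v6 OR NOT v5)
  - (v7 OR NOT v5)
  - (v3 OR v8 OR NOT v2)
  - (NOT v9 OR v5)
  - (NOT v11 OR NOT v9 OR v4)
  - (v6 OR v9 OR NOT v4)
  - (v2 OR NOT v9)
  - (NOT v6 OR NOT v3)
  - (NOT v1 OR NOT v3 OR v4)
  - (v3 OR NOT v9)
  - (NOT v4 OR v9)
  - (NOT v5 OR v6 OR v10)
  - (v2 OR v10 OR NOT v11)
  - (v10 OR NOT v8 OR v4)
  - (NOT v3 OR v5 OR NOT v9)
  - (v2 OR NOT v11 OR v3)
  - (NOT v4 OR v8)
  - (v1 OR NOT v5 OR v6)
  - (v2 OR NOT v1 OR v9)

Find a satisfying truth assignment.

v1=False  v2=False  v3=False  v4=False  v5=False  v6=False  v7=False  v8=False  v9=False  v10=True  v11=False

Pure literal: v11 appears only negated; assign v11 = False.
Branch on v1: take v1 = False.
Set v2 = False and propagate.
  then v9 is forced to False.
  then v4 is forced to False.
Set v3 = False and propagate.
For the remaining variables, v5 = False, v6 = False, v7 = False, v8 = False, v10 = True works.
Every clause has at least one true literal under this assignment.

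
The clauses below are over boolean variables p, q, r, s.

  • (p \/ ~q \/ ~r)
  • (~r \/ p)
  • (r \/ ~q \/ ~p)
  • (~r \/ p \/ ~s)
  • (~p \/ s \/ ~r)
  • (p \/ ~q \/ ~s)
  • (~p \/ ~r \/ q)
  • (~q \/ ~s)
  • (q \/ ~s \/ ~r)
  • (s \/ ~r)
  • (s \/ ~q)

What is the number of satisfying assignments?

4

The models are:
  p=F q=F r=F s=F
  p=F q=F r=F s=T
  p=T q=F r=F s=F
  p=T q=F r=F s=T
Count: 4.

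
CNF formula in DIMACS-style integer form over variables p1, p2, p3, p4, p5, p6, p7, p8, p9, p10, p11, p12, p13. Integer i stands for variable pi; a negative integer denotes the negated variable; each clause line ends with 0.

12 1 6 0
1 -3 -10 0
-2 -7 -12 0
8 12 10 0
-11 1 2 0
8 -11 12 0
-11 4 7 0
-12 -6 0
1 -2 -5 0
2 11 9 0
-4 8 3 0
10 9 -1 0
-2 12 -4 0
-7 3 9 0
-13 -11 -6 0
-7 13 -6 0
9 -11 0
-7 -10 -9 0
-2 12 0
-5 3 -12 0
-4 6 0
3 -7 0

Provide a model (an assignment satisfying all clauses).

p1=T  p2=F  p3=T  p4=F  p5=F  p6=F  p7=F  p8=F  p9=T  p10=F  p11=F  p12=T  p13=F

p5 occurs only negated in the remaining clauses — set p5 = False.
Branch on p1: take p1 = True.
Branch on p2: take p2 = False.
Try p3 = True.
The remaining clauses are satisfied by p4 = False, p6 = False, p7 = False, p8 = False, p9 = True, p10 = False, p11 = False, p12 = True, p13 = False.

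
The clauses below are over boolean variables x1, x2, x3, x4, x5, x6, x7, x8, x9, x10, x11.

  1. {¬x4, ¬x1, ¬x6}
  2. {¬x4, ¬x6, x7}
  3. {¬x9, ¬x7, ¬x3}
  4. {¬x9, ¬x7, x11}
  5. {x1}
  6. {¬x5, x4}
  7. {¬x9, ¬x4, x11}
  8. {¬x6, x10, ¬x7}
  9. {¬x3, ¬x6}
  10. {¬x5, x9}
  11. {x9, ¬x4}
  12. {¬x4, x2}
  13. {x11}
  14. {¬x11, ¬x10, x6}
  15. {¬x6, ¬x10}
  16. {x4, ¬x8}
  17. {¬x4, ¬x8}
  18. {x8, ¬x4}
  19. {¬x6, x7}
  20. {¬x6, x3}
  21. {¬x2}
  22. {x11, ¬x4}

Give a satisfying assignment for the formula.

x1=T, x2=F, x3=T, x4=F, x5=F, x6=F, x7=F, x8=F, x9=F, x10=F, x11=T

(x1) is a unit clause, so x1 = True.
Unit propagation: (x11) forces x11 = True.
The clause (¬x2) is unit: x2 must be False.
The clause (¬x4) is unit: x4 must be False.
Unit propagation: (¬x5) forces x5 = False.
Unit propagation: (¬x8) forces x8 = False.
Pure literal: x9 appears only negated; assign x9 = False.
Branch on x3: take x3 = True.
  then x6 is forced to False.
  then x10 is forced to False.
x7 is now unconstrained; take x7 = False.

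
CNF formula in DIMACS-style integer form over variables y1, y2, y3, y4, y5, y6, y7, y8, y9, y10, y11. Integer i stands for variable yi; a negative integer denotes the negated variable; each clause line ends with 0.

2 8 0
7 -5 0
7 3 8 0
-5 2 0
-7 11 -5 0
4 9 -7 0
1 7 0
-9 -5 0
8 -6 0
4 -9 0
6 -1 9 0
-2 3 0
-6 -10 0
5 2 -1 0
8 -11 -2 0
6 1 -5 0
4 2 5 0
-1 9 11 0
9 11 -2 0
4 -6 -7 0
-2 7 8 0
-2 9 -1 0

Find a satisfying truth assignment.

y1=F, y2=F, y3=F, y4=T, y5=F, y6=F, y7=T, y8=T, y9=T, y10=F, y11=T

y4 occurs only positively in the remaining clauses — set y4 = True.
y8 occurs only positively in the remaining clauses — set y8 = True.
Set y1 = False and propagate.
  then y7 is forced to True.
Branch on y2: take y2 = False.
  then y5 is forced to False.
Set y6 = False and propagate.
y3, y9, y10, y11 are now unconstrained; take y3 = False, y9 = True, y10 = False, y11 = True.
Every clause has at least one true literal under this assignment.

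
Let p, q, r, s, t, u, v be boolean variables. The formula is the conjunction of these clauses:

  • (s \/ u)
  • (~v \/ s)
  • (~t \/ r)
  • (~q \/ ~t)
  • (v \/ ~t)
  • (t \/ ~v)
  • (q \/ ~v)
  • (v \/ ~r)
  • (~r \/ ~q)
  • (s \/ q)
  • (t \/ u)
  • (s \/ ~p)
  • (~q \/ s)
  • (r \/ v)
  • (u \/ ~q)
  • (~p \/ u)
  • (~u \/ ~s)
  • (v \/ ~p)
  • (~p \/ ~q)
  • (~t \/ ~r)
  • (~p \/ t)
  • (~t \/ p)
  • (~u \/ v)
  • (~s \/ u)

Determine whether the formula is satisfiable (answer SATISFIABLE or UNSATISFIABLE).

UNSATISFIABLE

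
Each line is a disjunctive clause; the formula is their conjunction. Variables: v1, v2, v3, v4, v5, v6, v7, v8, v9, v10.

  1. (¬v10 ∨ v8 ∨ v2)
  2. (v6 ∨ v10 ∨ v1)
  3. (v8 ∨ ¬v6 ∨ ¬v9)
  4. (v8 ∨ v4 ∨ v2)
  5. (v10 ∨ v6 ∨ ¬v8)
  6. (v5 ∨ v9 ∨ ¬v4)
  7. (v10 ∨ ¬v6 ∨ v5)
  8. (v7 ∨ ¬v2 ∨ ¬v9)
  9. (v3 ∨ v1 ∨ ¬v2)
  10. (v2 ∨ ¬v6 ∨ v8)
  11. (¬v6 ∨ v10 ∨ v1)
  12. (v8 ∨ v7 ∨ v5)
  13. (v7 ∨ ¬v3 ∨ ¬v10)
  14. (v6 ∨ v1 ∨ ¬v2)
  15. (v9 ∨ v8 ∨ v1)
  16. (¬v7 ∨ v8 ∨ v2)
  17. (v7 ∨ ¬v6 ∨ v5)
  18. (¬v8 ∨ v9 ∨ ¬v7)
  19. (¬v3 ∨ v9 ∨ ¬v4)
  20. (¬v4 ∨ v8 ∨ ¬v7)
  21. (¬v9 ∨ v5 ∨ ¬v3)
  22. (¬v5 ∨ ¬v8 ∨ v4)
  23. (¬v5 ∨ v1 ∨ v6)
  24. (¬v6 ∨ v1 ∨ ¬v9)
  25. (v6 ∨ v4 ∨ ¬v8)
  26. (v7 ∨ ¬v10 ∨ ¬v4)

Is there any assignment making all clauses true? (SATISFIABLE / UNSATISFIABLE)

SATISFIABLE

Pure literal: v1 appears only positively; assign v1 = True.
Try v2 = True.
For the remaining variables, v3 = False, v4 = False, v5 = True, v6 = False, v7 = True, v8 = False, v9 = False, v10 = False works.
So v1=True, v2=True, v3=False, v4=False, v5=True, v6=False, v7=True, v8=False, v9=False, v10=False is a satisfying assignment.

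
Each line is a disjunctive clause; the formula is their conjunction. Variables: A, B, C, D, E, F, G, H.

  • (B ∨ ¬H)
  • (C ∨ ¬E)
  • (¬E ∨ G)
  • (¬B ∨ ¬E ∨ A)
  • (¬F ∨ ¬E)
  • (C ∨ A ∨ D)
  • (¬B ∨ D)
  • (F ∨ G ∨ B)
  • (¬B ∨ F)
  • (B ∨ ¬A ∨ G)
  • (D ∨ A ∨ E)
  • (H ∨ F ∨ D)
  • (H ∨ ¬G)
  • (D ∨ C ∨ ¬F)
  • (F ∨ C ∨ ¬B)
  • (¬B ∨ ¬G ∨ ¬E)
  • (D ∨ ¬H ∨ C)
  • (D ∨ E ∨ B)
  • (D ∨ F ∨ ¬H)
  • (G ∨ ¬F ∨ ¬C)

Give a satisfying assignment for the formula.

A=False, B=True, C=False, D=True, E=False, F=True, G=True, H=True

Check each clause:
  1. (B ∨ ¬H) — B is true.
  2. (¬E ∨ C) — ¬E is true.
  3. (¬E ∨ G) — ¬E is true.
  4. (A ∨ ¬E ∨ ¬B) — ¬E is true.
  5. (¬E ∨ ¬F) — ¬E is true.
  6. (D ∨ A ∨ C) — D is true.
  7. (¬B ∨ D) — D is true.
  8. (F ∨ B ∨ G) — B is true.
  9. (F ∨ ¬B) — F is true.
  10. (B ∨ G ∨ ¬A) — B is true.
  11. (A ∨ D ∨ E) — D is true.
  12. (F ∨ H ∨ D) — H is true.
  13. (H ∨ ¬G) — H is true.
  14. (¬F ∨ C ∨ D) — D is true.
  15. (F ∨ ¬B ∨ C) — F is true.
  16. (¬B ∨ ¬E ∨ ¬G) — ¬E is true.
  17. (D ∨ C ∨ ¬H) — D is true.
  18. (B ∨ E ∨ D) — B is true.
  19. (F ∨ D ∨ ¬H) — D is true.
  20. (¬C ∨ ¬F ∨ G) — ¬C is true.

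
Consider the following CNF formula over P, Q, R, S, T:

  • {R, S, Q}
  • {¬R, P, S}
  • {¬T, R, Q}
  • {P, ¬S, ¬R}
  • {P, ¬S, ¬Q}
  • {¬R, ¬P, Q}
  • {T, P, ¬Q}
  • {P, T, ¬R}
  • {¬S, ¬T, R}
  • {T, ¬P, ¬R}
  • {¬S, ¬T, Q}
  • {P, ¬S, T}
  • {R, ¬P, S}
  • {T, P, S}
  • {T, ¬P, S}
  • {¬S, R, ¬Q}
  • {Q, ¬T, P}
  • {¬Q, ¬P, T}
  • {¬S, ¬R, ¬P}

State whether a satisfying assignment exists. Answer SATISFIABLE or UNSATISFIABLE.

SATISFIABLE

Set P = True and propagate.
The remaining clauses are satisfied by Q = False, R = False, S = True, T = False.
So P=True, Q=False, R=False, S=True, T=False is a satisfying assignment.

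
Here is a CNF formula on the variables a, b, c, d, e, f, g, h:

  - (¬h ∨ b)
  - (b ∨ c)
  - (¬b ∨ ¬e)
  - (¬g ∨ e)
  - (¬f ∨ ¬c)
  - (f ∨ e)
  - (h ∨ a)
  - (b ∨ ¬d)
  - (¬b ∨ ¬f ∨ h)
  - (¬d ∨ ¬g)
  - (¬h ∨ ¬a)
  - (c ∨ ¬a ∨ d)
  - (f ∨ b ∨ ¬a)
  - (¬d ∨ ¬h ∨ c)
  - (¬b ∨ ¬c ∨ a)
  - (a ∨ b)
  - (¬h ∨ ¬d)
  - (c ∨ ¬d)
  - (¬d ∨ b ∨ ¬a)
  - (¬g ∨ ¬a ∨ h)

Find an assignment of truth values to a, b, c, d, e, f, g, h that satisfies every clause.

Pure literal: g appears only negated; assign g = False.
Set a = False and propagate.
  then h is forced to True.
  then b is forced to True.
  then e is forced to False.
  then f is forced to True.
  then c is forced to False.
  then d is forced to False.

a=False  b=True  c=False  d=False  e=False  f=True  g=False  h=True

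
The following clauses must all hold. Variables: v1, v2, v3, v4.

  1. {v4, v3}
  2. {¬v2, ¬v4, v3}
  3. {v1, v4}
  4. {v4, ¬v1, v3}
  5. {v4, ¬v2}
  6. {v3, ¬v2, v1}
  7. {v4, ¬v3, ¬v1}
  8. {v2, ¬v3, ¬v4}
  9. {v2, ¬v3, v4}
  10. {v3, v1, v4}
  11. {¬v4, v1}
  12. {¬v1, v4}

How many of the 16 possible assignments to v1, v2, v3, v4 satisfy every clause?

Satisfying assignments:
  v1=1 v2=0 v3=0 v4=1
  v1=1 v2=1 v3=1 v4=1
That's 2 in total.

2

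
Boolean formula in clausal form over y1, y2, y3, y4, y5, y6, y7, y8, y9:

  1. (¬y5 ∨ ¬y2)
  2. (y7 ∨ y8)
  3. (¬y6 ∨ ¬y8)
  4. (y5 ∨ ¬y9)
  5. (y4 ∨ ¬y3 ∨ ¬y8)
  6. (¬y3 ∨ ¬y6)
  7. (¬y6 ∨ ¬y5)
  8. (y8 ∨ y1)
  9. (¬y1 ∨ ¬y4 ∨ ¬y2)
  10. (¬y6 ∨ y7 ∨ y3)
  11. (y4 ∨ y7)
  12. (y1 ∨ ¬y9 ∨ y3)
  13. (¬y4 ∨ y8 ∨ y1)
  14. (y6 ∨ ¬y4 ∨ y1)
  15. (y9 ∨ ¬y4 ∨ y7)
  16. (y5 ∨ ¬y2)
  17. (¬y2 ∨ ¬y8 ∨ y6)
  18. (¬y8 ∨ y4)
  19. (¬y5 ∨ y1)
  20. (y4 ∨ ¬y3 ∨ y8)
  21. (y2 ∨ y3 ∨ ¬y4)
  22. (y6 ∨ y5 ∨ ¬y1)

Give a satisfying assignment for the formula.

y7 occurs only positively in the remaining clauses — set y7 = True.
Try y1 = True.
Branch on y2: take y2 = False.
Branch on y3: take y3 = True.
  then y6 is forced to False.
  then y5 is forced to True.
The remaining clauses are satisfied by y4 = True, y8 = True, y9 = True.
Every clause has at least one true literal under this assignment.

y1=T, y2=F, y3=T, y4=T, y5=T, y6=F, y7=T, y8=T, y9=T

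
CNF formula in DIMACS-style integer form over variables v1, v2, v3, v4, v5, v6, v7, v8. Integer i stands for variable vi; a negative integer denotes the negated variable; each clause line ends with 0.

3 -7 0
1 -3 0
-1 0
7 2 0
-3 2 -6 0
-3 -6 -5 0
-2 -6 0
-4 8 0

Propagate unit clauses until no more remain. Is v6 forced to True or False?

(~v1) is a unit clause: v1 = False.
In (~v3 \/ v1), v1 is now false; ~v3 must hold, so v3 = False.
From (~v7 \/ v3) and v3 = False: v7 = False.
From (v2 \/ v7) and v7 = False: v2 = True.
(~v6 \/ ~v2): since v2 = True, the clause reduces to (~v6). v6 = False.

False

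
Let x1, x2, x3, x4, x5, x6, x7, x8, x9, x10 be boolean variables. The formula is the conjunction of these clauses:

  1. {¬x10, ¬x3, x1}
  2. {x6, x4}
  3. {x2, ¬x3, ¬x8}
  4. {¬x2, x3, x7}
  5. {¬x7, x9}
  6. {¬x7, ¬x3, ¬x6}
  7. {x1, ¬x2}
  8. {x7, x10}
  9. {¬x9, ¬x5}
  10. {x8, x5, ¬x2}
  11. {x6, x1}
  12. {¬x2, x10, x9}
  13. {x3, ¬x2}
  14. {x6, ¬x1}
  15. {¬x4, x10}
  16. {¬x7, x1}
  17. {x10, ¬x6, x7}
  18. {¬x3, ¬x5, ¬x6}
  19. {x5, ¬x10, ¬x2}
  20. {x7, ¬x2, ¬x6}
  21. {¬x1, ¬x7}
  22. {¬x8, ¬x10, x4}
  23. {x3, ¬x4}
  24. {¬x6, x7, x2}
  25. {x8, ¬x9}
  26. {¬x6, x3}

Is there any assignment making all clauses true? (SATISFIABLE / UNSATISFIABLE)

x2 = True:
  propagation gives x1=True, x3=True, x6=True, x7=False; an empty clause results — contradiction.
x2 = False:
  x6 = True:
    propagation gives x7=True, x9=True, x3=False; an empty clause results — contradiction.
  x6 = False:
    propagation gives x4=True, x1=True; an empty clause results — contradiction.
Every branch closes, so no satisfying assignment exists.

UNSATISFIABLE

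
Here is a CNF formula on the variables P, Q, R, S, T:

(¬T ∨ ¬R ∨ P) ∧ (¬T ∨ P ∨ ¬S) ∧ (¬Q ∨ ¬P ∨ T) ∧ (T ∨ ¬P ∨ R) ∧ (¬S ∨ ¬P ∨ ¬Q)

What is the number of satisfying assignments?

18

Split on P, then T.
  P=T, T=T: R free; 3 ways for (Q,S) × 2^1 = 6.
  P=T, T=F: remaining (Q,R,S) ∈ {(F,T,F); (F,T,T)} — 2.
  P=F, T=T: remaining (Q,R,S) ∈ {(F,F,F); (T,F,F)} — 2.
  P=F, T=F: Q, R, S free → 2^3 = 8.
Total: 6 + 2 + 2 + 8 = 18.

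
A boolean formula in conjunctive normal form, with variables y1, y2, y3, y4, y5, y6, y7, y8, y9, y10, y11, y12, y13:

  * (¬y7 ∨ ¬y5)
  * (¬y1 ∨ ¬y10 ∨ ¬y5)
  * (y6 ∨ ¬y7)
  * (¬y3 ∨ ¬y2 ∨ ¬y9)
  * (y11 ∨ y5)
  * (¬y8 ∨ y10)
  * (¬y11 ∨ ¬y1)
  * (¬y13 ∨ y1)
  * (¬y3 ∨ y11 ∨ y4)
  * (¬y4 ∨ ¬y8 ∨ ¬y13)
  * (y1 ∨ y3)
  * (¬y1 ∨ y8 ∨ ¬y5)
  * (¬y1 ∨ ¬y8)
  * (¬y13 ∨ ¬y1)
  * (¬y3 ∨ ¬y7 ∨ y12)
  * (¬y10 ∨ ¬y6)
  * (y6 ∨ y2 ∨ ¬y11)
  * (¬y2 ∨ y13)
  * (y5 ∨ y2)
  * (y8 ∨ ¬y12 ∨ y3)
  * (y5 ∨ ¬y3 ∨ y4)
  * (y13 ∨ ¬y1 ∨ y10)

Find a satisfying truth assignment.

y1=F, y2=F, y3=T, y4=T, y5=T, y6=F, y7=F, y8=T, y9=T, y10=T, y11=F, y12=T, y13=F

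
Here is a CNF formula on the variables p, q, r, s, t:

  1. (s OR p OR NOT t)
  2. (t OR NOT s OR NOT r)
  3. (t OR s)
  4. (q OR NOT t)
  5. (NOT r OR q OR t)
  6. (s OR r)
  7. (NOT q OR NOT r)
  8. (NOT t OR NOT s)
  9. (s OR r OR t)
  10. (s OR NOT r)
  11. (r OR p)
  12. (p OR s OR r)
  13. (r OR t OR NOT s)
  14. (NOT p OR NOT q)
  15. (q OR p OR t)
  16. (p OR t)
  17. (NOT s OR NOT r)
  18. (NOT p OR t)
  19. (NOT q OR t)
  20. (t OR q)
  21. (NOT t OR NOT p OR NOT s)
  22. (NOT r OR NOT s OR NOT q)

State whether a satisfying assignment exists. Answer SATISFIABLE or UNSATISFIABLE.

UNSATISFIABLE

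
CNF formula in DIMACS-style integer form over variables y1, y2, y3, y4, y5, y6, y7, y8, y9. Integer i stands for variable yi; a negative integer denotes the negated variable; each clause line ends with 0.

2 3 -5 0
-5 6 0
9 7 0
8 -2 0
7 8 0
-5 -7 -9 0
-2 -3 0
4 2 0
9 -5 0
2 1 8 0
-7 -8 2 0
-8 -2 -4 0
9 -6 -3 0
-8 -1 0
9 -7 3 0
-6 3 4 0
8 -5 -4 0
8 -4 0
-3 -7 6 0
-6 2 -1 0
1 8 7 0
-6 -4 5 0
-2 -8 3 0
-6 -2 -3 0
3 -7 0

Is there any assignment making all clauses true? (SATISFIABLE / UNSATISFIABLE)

Try y1 = False.
Try y2 = False.
  then y4 is forced to True.
  then y8 is forced to True.
  then y7 is forced to False.
  then y9 is forced to True.
Branch on y3: take y3 = True.
For the remaining variables, y5 = False, y6 = False works.
Every clause has at least one true literal under this assignment.
So y1=F  y2=F  y3=T  y4=T  y5=F  y6=F  y7=F  y8=T  y9=T is a satisfying assignment.

SATISFIABLE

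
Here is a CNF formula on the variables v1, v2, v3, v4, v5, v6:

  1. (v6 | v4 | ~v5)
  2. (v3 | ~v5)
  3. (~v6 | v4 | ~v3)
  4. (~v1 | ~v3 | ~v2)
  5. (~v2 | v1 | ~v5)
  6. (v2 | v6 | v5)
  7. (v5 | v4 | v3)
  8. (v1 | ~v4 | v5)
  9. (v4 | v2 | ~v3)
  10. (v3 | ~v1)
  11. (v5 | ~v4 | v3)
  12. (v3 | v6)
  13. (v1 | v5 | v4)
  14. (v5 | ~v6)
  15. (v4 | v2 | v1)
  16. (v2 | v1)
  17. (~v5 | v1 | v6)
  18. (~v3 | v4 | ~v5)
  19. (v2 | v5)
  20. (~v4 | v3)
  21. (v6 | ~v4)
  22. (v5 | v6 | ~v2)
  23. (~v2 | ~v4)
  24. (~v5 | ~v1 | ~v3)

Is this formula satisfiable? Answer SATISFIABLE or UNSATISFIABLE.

UNSATISFIABLE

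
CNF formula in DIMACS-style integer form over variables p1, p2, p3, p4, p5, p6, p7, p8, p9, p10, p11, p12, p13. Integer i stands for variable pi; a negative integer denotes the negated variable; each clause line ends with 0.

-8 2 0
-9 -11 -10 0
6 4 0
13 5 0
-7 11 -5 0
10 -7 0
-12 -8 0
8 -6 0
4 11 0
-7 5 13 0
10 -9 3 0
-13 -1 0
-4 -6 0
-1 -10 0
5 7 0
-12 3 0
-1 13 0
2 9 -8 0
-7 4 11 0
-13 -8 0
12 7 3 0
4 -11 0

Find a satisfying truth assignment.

p1=False, p2=False, p3=True, p4=True, p5=True, p6=False, p7=False, p8=False, p9=True, p10=False, p11=False, p12=False, p13=False

Pure literal: p1 appears only negated; assign p1 = False.
p3 occurs only positively in the remaining clauses — set p3 = True.
Branch on p2: take p2 = False.
  then p8 is forced to False.
  then p6 is forced to False.
  then p4 is forced to True.
Branch on p5: take p5 = True.
The remaining clauses are satisfied by p7 = False, p9 = True, p10 = False, p11 = False, p12 = False, p13 = False.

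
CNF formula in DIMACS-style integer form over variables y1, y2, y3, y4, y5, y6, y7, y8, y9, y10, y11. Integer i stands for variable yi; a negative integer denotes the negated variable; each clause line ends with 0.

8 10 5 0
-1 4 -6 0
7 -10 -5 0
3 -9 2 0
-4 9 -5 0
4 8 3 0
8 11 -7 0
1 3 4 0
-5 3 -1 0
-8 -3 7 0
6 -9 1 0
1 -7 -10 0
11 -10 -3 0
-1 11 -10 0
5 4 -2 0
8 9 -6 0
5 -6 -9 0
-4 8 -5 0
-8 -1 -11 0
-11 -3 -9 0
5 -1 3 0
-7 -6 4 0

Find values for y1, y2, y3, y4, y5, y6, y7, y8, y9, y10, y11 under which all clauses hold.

y1=True, y2=False, y3=True, y4=True, y5=False, y6=False, y7=True, y8=False, y9=False, y10=True, y11=True

Try y1 = True.
The remaining clauses are satisfied by y2 = False, y3 = True, y4 = True, y5 = False, y6 = False, y7 = True, y8 = False, y9 = False, y10 = True, y11 = True.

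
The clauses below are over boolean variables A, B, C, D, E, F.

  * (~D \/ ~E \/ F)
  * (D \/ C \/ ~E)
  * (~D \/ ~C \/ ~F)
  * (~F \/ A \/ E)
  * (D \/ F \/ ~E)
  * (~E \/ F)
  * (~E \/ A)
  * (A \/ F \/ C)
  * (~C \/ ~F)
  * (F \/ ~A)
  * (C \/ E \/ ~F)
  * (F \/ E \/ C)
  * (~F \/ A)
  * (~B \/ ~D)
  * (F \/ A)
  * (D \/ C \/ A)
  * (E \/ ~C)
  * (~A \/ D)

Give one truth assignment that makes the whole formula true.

B occurs only negated in the remaining clauses — set B = False.
Try A = True.
  then F is forced to True.
  then C is forced to False.
  then E is forced to True.
  then D is forced to True.

A = T, B = F, C = F, D = T, E = T, F = T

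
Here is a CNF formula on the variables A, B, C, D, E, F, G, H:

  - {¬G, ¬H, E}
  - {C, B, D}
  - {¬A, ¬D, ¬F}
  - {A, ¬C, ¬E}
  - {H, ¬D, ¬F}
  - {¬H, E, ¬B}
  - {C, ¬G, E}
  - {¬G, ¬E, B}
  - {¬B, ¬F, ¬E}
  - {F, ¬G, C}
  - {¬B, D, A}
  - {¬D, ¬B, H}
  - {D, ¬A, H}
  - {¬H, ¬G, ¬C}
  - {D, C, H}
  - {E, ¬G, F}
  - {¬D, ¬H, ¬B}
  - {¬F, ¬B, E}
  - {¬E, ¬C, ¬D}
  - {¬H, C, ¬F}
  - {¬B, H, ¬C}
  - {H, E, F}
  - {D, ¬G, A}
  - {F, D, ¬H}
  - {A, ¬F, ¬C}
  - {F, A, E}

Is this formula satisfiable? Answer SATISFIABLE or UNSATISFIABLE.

SATISFIABLE

Pure literal: G appears only negated; assign G = False.
Branch on A: take A = True.
For the remaining variables, B = False, C = False, D = True, E = True, F = False, H = False works.
Every clause has at least one true literal under this assignment.
So A=True, B=False, C=False, D=True, E=True, F=False, G=False, H=False is a satisfying assignment.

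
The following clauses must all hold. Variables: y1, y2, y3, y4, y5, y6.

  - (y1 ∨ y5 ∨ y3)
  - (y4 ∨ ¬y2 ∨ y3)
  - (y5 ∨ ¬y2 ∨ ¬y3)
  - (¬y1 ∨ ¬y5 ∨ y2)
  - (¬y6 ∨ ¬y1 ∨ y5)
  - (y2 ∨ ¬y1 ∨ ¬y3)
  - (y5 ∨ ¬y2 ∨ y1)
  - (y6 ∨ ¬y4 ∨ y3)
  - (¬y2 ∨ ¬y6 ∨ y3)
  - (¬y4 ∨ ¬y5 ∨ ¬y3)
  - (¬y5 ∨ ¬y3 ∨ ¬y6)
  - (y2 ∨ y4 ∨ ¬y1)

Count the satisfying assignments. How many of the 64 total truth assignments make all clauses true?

10

Split on y3, then y2.
  y3=T, y2=T: remaining (y1,y4,y5,y6) ∈ {(F,F,T,F); (T,F,T,F)} — 2.
  y3=T, y2=F: 5 of the 16 assignments to (y1,y4,y5,y6) work.
  y3=F, y2=T: a clause becomes empty — 0.
  y3=F, y2=F: remaining (y1,y4,y5,y6) ∈ {(F,F,T,F); (F,F,T,T); (F,T,T,T)} — 3.
Total: 2 + 5 + 0 + 3 = 10.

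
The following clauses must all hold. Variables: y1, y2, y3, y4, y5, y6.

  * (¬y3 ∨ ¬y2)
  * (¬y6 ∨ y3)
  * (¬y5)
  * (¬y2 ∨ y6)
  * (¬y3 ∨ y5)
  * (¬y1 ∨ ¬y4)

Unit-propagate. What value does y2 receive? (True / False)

(¬y5) stands alone — y5 = False.
(y5 ∨ ¬y3) with y5 = False leaves only ¬y3, so y3 = False.
(¬y6 ∨ y3): since y3 = False, the clause reduces to (¬y6). y6 = False.
(y6 ∨ ¬y2): since y6 = False, the clause reduces to (¬y2). y2 = False.

False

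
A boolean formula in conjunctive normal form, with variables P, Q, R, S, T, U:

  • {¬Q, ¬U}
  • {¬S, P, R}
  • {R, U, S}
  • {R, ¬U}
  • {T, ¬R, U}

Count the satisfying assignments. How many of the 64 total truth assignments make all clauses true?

Case analysis on R and U:
  R=T, U=T: forces Q=F; P, S, T free → 2^3 = 8.
  R=T, U=F: forces T=T; P, Q, S free → 2^3 = 8.
  R=F, U=T: a clause becomes empty — 0.
  R=F, U=F: remaining (P,Q,S,T) ∈ {(T,F,T,F); (T,F,T,T); (T,T,T,F); (T,T,T,T)} — 4.
Total: 8 + 8 + 0 + 4 = 20.

20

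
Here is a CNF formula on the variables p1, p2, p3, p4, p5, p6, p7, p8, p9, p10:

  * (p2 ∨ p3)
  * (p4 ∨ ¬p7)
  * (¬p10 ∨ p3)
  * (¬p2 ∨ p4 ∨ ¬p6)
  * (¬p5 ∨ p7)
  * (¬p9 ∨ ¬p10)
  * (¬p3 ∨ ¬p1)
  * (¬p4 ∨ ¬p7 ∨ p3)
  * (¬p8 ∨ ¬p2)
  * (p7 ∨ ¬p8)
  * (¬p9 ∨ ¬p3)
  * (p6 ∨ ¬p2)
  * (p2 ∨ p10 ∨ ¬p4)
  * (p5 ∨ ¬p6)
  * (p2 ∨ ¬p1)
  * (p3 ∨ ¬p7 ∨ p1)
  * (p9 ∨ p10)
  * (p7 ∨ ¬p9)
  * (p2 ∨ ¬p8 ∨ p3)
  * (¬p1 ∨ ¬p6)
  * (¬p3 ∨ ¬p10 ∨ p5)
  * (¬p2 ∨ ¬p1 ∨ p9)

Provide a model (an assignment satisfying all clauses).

p1=0, p2=0, p3=1, p4=1, p5=1, p6=0, p7=1, p8=0, p9=0, p10=1

Pure literal: p8 appears only negated; assign p8 = False.
Branch on p1: take p1 = False.
Branch on p2: take p2 = False.
  then p3 is forced to True.
  then p9 is forced to False.
  then p10 is forced to True.
  then p5 is forced to True.
  then p7 is forced to True.
  then p4 is forced to True.
p6 is now unconstrained; take p6 = False.
Every clause has at least one true literal under this assignment.
Check each clause:
  1. (p3 ∨ p2) — p3 is true.
  2. (¬p7 ∨ p4) — p4 is true.
  3. (¬p10 ∨ p3) — p3 is true.
  4. (p4 ∨ ¬p6 ∨ ¬p2) — ¬p6 is true.
  5. (¬p5 ∨ p7) — p7 is true.
  6. (¬p9 ∨ ¬p10) — ¬p9 is true.
  7. (¬p3 ∨ ¬p1) — ¬p1 is true.
  8. (p3 ∨ ¬p4 ∨ ¬p7) — p3 is true.
  9. (¬p8 ∨ ¬p2) — ¬p8 is true.
  10. (p7 ∨ ¬p8) — ¬p8 is true.
  11. (¬p9 ∨ ¬p3) — ¬p9 is true.
  12. (¬p2 ∨ p6) — ¬p2 is true.
  13. (p10 ∨ p2 ∨ ¬p4) — p10 is true.
  14. (p5 ∨ ¬p6) — ¬p6 is true.
  15. (p2 ∨ ¬p1) — ¬p1 is true.
  16. (¬p7 ∨ p3 ∨ p1) — p3 is true.
  17. (p10 ∨ p9) — p10 is true.
  18. (p7 ∨ ¬p9) — ¬p9 is true.
  19. (p2 ∨ p3 ∨ ¬p8) — ¬p8 is true.
  20. (¬p1 ∨ ¬p6) — ¬p6 is true.
  21. (¬p10 ∨ ¬p3 ∨ p5) — p5 is true.
  22. (¬p1 ∨ p9 ∨ ¬p2) — ¬p1 is true.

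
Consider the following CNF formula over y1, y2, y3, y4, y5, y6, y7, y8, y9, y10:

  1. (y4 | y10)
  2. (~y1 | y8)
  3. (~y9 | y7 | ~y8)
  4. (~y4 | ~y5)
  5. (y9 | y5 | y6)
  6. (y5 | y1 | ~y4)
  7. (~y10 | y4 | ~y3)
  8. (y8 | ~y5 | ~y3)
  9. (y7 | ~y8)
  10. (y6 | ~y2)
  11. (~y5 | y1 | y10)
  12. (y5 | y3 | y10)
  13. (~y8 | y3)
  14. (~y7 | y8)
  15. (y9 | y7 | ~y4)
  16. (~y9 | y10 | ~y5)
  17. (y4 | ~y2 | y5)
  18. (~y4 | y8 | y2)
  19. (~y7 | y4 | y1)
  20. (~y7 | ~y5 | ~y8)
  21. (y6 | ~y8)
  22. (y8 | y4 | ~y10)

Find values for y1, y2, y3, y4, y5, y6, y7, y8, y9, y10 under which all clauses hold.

y1=True  y2=False  y3=True  y4=True  y5=False  y6=True  y7=True  y8=True  y9=False  y10=False

Check each clause:
  1. (y4 | y10) — y4 is true.
  2. (y8 | ~y1) — y8 is true.
  3. (~y8 | ~y9 | y7) — y7 is true.
  4. (~y5 | ~y4) — ~y5 is true.
  5. (y9 | y6 | y5) — y6 is true.
  6. (y5 | y1 | ~y4) — y1 is true.
  7. (y4 | ~y10 | ~y3) — y4 is true.
  8. (y8 | ~y3 | ~y5) — y8 is true.
  9. (y7 | ~y8) — y7 is true.
  10. (~y2 | y6) — ~y2 is true.
  11. (y1 | ~y5 | y10) — y1 is true.
  12. (y3 | y10 | y5) — y3 is true.
  13. (y3 | ~y8) — y3 is true.
  14. (y8 | ~y7) — y8 is true.
  15. (~y4 | y9 | y7) — y7 is true.
  16. (~y9 | y10 | ~y5) — ~y5 is true.
  17. (y4 | y5 | ~y2) — y4 is true.
  18. (~y4 | y2 | y8) — y8 is true.
  19. (~y7 | y4 | y1) — y4 is true.
  20. (~y7 | ~y8 | ~y5) — ~y5 is true.
  21. (~y8 | y6) — y6 is true.
  22. (y8 | y4 | ~y10) — y8 is true.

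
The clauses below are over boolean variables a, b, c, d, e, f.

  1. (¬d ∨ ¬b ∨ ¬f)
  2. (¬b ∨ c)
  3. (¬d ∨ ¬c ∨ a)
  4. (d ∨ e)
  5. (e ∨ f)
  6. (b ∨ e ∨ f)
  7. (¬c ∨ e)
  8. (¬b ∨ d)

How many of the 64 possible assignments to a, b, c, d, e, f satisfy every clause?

Case analysis on b and d:
  b=T, d=T: remaining (a,c,e,f) ∈ {(T,T,T,F)} — 1.
  b=T, d=F: a clause becomes empty — 0.
  b=F, d=T: 8 of the 16 assignments to (a,c,e,f) work.
  b=F, d=F: forces e=T; a, c, f free → 2^3 = 8.
Total: 1 + 0 + 8 + 8 = 17.

17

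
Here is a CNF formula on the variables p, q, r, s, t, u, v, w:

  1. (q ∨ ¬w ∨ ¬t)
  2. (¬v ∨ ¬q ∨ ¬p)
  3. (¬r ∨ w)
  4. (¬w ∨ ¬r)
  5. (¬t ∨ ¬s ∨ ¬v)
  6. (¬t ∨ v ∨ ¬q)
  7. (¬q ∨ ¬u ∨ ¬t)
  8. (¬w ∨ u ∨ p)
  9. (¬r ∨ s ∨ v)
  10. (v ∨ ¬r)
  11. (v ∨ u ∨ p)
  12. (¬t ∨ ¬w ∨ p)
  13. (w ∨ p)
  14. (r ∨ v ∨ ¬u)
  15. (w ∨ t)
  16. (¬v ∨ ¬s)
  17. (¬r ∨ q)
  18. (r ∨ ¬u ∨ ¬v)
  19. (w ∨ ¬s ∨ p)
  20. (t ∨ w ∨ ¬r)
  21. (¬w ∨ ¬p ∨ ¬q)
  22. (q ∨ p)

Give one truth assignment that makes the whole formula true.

p=T  q=F  r=F  s=F  t=T  u=F  v=T  w=F

Check each clause:
  1. (¬t ∨ ¬w ∨ q) — ¬w is true.
  2. (¬q ∨ ¬v ∨ ¬p) — ¬q is true.
  3. (¬r ∨ w) — ¬r is true.
  4. (¬r ∨ ¬w) — ¬w is true.
  5. (¬v ∨ ¬t ∨ ¬s) — ¬s is true.
  6. (¬t ∨ v ∨ ¬q) — ¬q is true.
  7. (¬q ∨ ¬t ∨ ¬u) — ¬u is true.
  8. (p ∨ ¬w ∨ u) — ¬w is true.
  9. (v ∨ ¬r ∨ s) — ¬r is true.
  10. (v ∨ ¬r) — ¬r is true.
  11. (u ∨ p ∨ v) — p is true.
  12. (¬w ∨ ¬t ∨ p) — ¬w is true.
  13. (p ∨ w) — p is true.
  14. (¬u ∨ v ∨ r) — ¬u is true.
  15. (w ∨ t) — t is true.
  16. (¬s ∨ ¬v) — ¬s is true.
  17. (q ∨ ¬r) — ¬r is true.
  18. (¬u ∨ r ∨ ¬v) — ¬u is true.
  19. (w ∨ ¬s ∨ p) — p is true.
  20. (w ∨ ¬r ∨ t) — ¬r is true.
  21. (¬q ∨ ¬w ∨ ¬p) — ¬w is true.
  22. (q ∨ p) — p is true.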